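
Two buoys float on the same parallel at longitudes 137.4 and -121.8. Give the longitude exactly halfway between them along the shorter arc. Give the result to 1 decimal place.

-172.2°

Signed shortest Δλ from +137.4° to -121.8° is +100.8°.
Midpoint longitude = +137.4° + (+100.8°)/2 = +137.4° + 50.4° = +187.8°.
Normalise into (−180°, 180°]: -172.2°.
(The naïve average (+137.4 + -121.8)/2 = 7.8° is on the wrong side of the globe.)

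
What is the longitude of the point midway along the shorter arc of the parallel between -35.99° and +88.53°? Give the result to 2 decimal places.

+26.27°

Signed shortest Δλ from -35.99° to +88.53° is +124.52°.
Midpoint longitude = -35.99° + (+124.52°)/2 = -35.99° + 62.26° = +26.27°.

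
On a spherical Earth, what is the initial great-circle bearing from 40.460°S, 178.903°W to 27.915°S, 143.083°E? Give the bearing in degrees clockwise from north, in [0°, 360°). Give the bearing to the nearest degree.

280°

Δλ = 143.083 − -178.903 = 321.986°; wrapped into (−180°, 180°]: -38.014°.
θ = atan2( sin Δλ · cos φ₂ , cos φ₁ · sin φ₂ − sin φ₁ · cos φ₂ · cos Δλ )
  = atan2(-0.54420, 0.09556) = -80.040° → normalised to [0°, 360°): 279.960°.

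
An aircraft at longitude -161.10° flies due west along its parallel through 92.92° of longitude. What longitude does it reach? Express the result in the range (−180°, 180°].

+105.98°

Start at -161.10°; shift −92.92° → -254.02°.
-254.02° lies outside (−180°, 180°]; add 360° → +105.98°.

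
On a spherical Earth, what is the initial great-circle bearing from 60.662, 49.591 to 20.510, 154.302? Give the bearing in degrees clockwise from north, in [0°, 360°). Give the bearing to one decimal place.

Δλ = 154.302 − 49.591 = 104.711°.
θ = atan2( sin Δλ · cos φ₂ , cos φ₁ · sin φ₂ − sin φ₁ · cos φ₂ · cos Δλ )
  = atan2(0.90591, 0.37901) = 67.297° → normalised to [0°, 360°): 67.297°.

67.3°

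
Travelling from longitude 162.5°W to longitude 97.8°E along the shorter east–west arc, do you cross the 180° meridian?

Yes

Naïve |97.8 − -162.5| = 260.3° > 180°, so the shorter arc goes the other way round — across 180°.
Signed shortest Δλ = ((97.8 − -162.5 + 180) mod 360) − 180 = -99.7°.
Going west by 99.7° from -162.5° passes through 180° before reaching +97.8°.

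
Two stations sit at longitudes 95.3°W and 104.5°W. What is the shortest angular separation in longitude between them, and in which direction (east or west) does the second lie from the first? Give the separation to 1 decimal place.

9.2° west

Raw difference: -104.5 − -95.3 = -9.2°.
Normalise into (−180°, 180°]: -9.2° stays -9.2°.
Negative ⇒ the second point lies to the west; separation 9.2°.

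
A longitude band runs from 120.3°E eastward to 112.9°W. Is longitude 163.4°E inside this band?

Yes

Band width going east from +120.3° to -112.9°: ((-112.9 − 120.3) mod 360) = 126.8°.
Offset of +163.4° east of the west edge: ((163.4 − 120.3) mod 360) = 43.1°.
43.1° ≤ 126.8° ⇒ inside.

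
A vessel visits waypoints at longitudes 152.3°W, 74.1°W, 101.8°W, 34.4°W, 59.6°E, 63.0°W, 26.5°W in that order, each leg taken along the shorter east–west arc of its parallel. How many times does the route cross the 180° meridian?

Leg 1: -152.3° → -74.1°, shortest Δλ = 78.2° (east) — does not cross 180°.
Leg 2: -74.1° → -101.8°, shortest Δλ = -27.7° (west) — does not cross 180°.
Leg 3: -101.8° → -34.4°, shortest Δλ = 67.4° (east) — does not cross 180°.
Leg 4: -34.4° → +59.6°, shortest Δλ = 94.0° (east) — does not cross 180°.
Leg 5: +59.6° → -63.0°, shortest Δλ = -122.6° (west) — does not cross 180°.
Leg 6: -63.0° → -26.5°, shortest Δλ = 36.5° (east) — does not cross 180°.
Total crossings: 0.

0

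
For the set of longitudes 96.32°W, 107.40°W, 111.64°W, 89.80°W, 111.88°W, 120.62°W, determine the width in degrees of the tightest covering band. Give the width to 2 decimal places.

Sort the longitudes: -120.62°, -111.88°, -111.64°, -107.40°, -96.32°, -89.80°.
Eastward gaps between consecutive values (wrapping around): 8.74°, 0.24°, 4.24°, 11.08°, 6.52°, 329.18°.
Largest gap = 329.18° ⇒ minimal covering band is its complement: 360° − 329.18° = 30.82°.
Band runs from -120.62° eastward to -89.80°.

30.82°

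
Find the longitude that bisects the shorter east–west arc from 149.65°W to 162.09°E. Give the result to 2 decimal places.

Signed shortest Δλ from -149.65° to +162.09° is -48.26°.
Midpoint longitude = -149.65° + (-48.26°)/2 = -149.65° − 24.13° = -173.78°.
(The naïve average (-149.65 + +162.09)/2 = 6.22° is on the wrong side of the globe.)

173.78°W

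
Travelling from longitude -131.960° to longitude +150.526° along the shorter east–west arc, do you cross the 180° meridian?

Naïve |150.526 − -131.960| = 282.486° > 180°, so the shorter arc goes the other way round — across 180°.
Signed shortest Δλ = ((150.526 − -131.960 + 180) mod 360) − 180 = -77.514°.
Going west by 77.514° from -131.960° passes through 180° before reaching +150.526°.

Yes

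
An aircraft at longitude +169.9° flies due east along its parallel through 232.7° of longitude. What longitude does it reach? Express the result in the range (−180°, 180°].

Start at +169.9°; shift +232.7° → +402.6°.
+402.6° lies outside (−180°, 180°]; subtract 360° → +42.6°.

+42.6°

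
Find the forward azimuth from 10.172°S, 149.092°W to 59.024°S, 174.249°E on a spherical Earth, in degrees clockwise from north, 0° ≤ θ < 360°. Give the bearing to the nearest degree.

Δλ = 174.249 − -149.092 = 323.341°; wrapped into (−180°, 180°]: -36.659°.
θ = atan2( sin Δλ · cos φ₂ , cos φ₁ · sin φ₂ − sin φ₁ · cos φ₂ · cos Δλ )
  = atan2(-0.30729, -0.77099) = -158.270° → normalised to [0°, 360°): 201.730°.

202°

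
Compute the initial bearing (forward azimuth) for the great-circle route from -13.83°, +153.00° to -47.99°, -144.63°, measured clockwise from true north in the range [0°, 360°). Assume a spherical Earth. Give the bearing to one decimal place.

137.5°

Δλ = -144.63 − 153.00 = -297.63°; wrapped into (−180°, 180°]: 62.37°.
θ = atan2( sin Δλ · cos φ₂ , cos φ₁ · sin φ₂ − sin φ₁ · cos φ₂ · cos Δλ )
  = atan2(0.59294, -0.64729) = 137.509° → normalised to [0°, 360°): 137.509°.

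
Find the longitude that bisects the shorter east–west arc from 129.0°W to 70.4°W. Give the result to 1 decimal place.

Signed shortest Δλ from -129.0° to -70.4° is +58.6°.
Midpoint longitude = -129.0° + (+58.6°)/2 = -129.0° + 29.3° = -99.7°.

99.7°W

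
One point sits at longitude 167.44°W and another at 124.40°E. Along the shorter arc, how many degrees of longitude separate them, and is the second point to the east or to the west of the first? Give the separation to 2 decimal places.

68.16° west

Raw difference: 124.40 − -167.44 = 291.84°.
Normalise into (−180°, 180°]: 291.84° − 360° = -68.16°.
Negative ⇒ the second point lies to the west; separation 68.16°.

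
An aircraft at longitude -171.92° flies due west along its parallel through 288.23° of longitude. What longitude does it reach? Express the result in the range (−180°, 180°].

-100.15°

Start at -171.92°; shift −288.23° → -460.15°.
-460.15° lies outside (−180°, 180°]; add 360° → -100.15°.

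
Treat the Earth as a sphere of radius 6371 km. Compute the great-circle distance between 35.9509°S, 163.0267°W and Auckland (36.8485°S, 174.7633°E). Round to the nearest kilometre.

Δλ = 174.7633 − -163.0267 = 337.7900°; wrapped into (−180°, 180°]: -22.2100°.
Δφ = -36.8485 − -35.9509 = -0.8976°.
a = sin²(Δφ/2) + cos φ₁ · cos φ₂ · sin²(Δλ/2) = 0.024093.
c = 2·atan2(√a, √(1−a)) = 0.31170 rad → d = 6371·c ≈ 1985.84 km.

1986 km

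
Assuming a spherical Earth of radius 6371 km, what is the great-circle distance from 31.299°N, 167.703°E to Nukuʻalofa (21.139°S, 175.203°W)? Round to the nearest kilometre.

6109 km

Δλ = -175.203 − 167.703 = -342.906°; wrapped into (−180°, 180°]: 17.094°.
Δφ = -21.139 − 31.299 = -52.438°.
a = sin²(Δφ/2) + cos φ₁ · cos φ₂ · sin²(Δλ/2) = 0.212794.
c = 2·atan2(√a, √(1−a)) = 0.95891 rad → d = 6371·c ≈ 6109.22 km.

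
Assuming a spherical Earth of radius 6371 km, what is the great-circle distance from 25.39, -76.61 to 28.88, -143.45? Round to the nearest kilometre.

Δλ = -143.45 − -76.61 = -66.84°.
Δφ = 28.88 − 25.39 = 3.49°.
a = sin²(Δφ/2) + cos φ₁ · cos φ₂ · sin²(Δλ/2) = 0.240894.
c = 2·atan2(√a, √(1−a)) = 1.02604 rad → d = 6371·c ≈ 6536.88 km.

6537 km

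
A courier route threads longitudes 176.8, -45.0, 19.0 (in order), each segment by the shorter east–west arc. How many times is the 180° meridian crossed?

Leg 1: +176.8° → -45.0°, shortest Δλ = 138.2° (east) — crosses 180°.
Leg 2: -45.0° → +19.0°, shortest Δλ = 64.0° (east) — does not cross 180°.
Total crossings: 1.

1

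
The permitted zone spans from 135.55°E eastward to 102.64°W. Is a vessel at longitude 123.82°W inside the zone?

Yes

Band width going east from +135.55° to -102.64°: ((-102.64 − 135.55) mod 360) = 121.81°.
Offset of -123.82° east of the west edge: ((-123.82 − 135.55) mod 360) = 100.63°.
100.63° ≤ 121.81° ⇒ inside.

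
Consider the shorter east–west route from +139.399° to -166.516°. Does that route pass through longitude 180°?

Yes

Naïve |-166.516 − 139.399| = 305.915° > 180°, so the shorter arc goes the other way round — across 180°.
Signed shortest Δλ = ((-166.516 − 139.399 + 180) mod 360) − 180 = 54.085°.
Going east by 54.085° from +139.399° passes through 180° before reaching -166.516°.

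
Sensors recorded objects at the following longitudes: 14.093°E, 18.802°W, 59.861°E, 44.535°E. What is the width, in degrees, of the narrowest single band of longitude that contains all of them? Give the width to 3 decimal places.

78.663°

Sort the longitudes: -18.802°, +14.093°, +44.535°, +59.861°.
Eastward gaps between consecutive values (wrapping around): 32.895°, 30.442°, 15.326°, 281.337°.
Largest gap = 281.337° ⇒ minimal covering band is its complement: 360° − 281.337° = 78.663°.
Band runs from -18.802° eastward to +59.861°.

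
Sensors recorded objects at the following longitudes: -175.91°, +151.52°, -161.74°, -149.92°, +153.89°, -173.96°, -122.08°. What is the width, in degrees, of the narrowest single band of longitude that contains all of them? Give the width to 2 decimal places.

Sort the longitudes: -175.91°, -173.96°, -161.74°, -149.92°, -122.08°, +151.52°, +153.89°.
Eastward gaps between consecutive values (wrapping around): 1.95°, 12.22°, 11.82°, 27.84°, 273.60°, 2.37°, 30.20°.
Largest gap = 273.60° ⇒ minimal covering band is its complement: 360° − 273.60° = 86.40°.
Band runs from +151.52° eastward to -122.08°, crossing the antimeridian.

86.40°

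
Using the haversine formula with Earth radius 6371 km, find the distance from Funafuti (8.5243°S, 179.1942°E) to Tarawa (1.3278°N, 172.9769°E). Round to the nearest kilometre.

1294 km

Δλ = 172.9769 − 179.1942 = -6.2173°.
Δφ = 1.3278 − -8.5243 = 9.8521°.
a = sin²(Δφ/2) + cos φ₁ · cos φ₂ · sin²(Δλ/2) = 0.010281.
c = 2·atan2(√a, √(1−a)) = 0.20314 rad → d = 6371·c ≈ 1294.22 km.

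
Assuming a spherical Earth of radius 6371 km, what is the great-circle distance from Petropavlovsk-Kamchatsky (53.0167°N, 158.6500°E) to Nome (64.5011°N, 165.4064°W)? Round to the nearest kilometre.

2386 km

Δλ = -165.4064 − 158.6500 = -324.0564°; wrapped into (−180°, 180°]: 35.9436°.
Δφ = 64.5011 − 53.0167 = 11.4844°.
a = sin²(Δφ/2) + cos φ₁ · cos φ₂ · sin²(Δλ/2) = 0.034666.
c = 2·atan2(√a, √(1−a)) = 0.37456 rad → d = 6371·c ≈ 2386.33 km.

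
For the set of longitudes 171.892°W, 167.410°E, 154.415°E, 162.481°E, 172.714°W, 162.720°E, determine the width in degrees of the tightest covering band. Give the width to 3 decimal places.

33.693°

Sort the longitudes: -172.714°, -171.892°, +154.415°, +162.481°, +162.720°, +167.410°.
Eastward gaps between consecutive values (wrapping around): 0.822°, 326.307°, 8.066°, 0.239°, 4.690°, 19.876°.
Largest gap = 326.307° ⇒ minimal covering band is its complement: 360° − 326.307° = 33.693°.
Band runs from +154.415° eastward to -171.892°, crossing the antimeridian.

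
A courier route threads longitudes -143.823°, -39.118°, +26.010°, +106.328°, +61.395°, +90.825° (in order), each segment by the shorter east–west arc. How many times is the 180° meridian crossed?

Leg 1: -143.823° → -39.118°, shortest Δλ = 104.705° (east) — does not cross 180°.
Leg 2: -39.118° → +26.010°, shortest Δλ = 65.128° (east) — does not cross 180°.
Leg 3: +26.010° → +106.328°, shortest Δλ = 80.318° (east) — does not cross 180°.
Leg 4: +106.328° → +61.395°, shortest Δλ = -44.933° (west) — does not cross 180°.
Leg 5: +61.395° → +90.825°, shortest Δλ = 29.43° (east) — does not cross 180°.
Total crossings: 0.

0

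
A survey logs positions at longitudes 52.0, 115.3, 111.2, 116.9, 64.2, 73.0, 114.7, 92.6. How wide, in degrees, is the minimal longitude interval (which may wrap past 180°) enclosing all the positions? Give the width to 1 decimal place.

Sort the longitudes: +52.0°, +64.2°, +73.0°, +92.6°, +111.2°, +114.7°, +115.3°, +116.9°.
Eastward gaps between consecutive values (wrapping around): 12.2°, 8.8°, 19.6°, 18.6°, 3.5°, 0.6°, 1.6°, 295.1°.
Largest gap = 295.1° ⇒ minimal covering band is its complement: 360° − 295.1° = 64.9°.
Band runs from +52.0° eastward to +116.9°.

64.9°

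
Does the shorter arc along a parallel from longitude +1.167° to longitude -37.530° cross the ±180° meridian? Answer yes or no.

Signed shortest Δλ = ((-37.530 − 1.167 + 180) mod 360) − 180 = -38.697°.
Going west by 38.697° from +1.167° reaches -37.530° without touching 180°.

No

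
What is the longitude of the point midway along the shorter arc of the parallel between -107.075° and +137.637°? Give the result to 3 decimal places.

Signed shortest Δλ from -107.075° to +137.637° is -115.288°.
Midpoint longitude = -107.075° + (-115.288°)/2 = -107.075° − 57.644° = -164.719°.
(The naïve average (-107.075 + +137.637)/2 = 15.281° is on the wrong side of the globe.)

-164.719°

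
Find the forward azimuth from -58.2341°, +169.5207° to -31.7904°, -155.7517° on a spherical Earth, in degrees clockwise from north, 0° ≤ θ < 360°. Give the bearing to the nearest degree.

57°

Δλ = -155.7517 − 169.5207 = -325.2724°; wrapped into (−180°, 180°]: 34.7276°.
θ = atan2( sin Δλ · cos φ₂ , cos φ₁ · sin φ₂ − sin φ₁ · cos φ₂ · cos Δλ )
  = atan2(0.48421, 0.31659) = 56.822° → normalised to [0°, 360°): 56.822°.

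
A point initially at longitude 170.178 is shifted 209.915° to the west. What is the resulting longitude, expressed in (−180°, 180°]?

-39.737°

Start at +170.178°; shift −209.915° → -39.737°.
-39.737° already lies in (−180°, 180°].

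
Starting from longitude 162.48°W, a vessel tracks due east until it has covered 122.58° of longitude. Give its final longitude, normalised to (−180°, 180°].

Start at -162.48°; shift +122.58° → -39.90°.
-39.90° already lies in (−180°, 180°].

39.90°W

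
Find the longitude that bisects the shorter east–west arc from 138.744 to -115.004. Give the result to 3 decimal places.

Signed shortest Δλ from +138.744° to -115.004° is +106.252°.
Midpoint longitude = +138.744° + (+106.252°)/2 = +138.744° + 53.126° = +191.870°.
Normalise into (−180°, 180°]: -168.130°.
(The naïve average (+138.744 + -115.004)/2 = 11.87° is on the wrong side of the globe.)

-168.130°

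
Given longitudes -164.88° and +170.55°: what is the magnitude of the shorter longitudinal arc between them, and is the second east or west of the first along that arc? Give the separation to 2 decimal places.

Raw difference: 170.55 − -164.88 = 335.43°.
Normalise into (−180°, 180°]: 335.43° − 360° = -24.57°.
Negative ⇒ the second point lies to the west; separation 24.57°.

24.57° west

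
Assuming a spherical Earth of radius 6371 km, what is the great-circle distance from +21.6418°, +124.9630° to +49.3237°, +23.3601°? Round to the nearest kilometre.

8998 km

Δλ = 23.3601 − 124.9630 = -101.6029°.
Δφ = 49.3237 − 21.6418 = 27.6819°.
a = sin²(Δφ/2) + cos φ₁ · cos φ₂ · sin²(Δλ/2) = 0.421075.
c = 2·atan2(√a, √(1−a)) = 1.41228 rad → d = 6371·c ≈ 8997.65 km.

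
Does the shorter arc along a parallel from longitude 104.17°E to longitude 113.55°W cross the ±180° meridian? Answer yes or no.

Naïve |-113.55 − 104.17| = 217.72° > 180°, so the shorter arc goes the other way round — across 180°.
Signed shortest Δλ = ((-113.55 − 104.17 + 180) mod 360) − 180 = 142.28°.
Going east by 142.28° from +104.17° passes through 180° before reaching -113.55°.

Yes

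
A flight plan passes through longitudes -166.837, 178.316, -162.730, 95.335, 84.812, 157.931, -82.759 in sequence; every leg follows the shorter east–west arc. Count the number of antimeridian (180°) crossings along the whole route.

4

Leg 1: -166.837° → +178.316°, shortest Δλ = -14.847° (west) — crosses 180°.
Leg 2: +178.316° → -162.730°, shortest Δλ = 18.954° (east) — crosses 180°.
Leg 3: -162.730° → +95.335°, shortest Δλ = -101.935° (west) — crosses 180°.
Leg 4: +95.335° → +84.812°, shortest Δλ = -10.523° (west) — does not cross 180°.
Leg 5: +84.812° → +157.931°, shortest Δλ = 73.119° (east) — does not cross 180°.
Leg 6: +157.931° → -82.759°, shortest Δλ = 119.31° (east) — crosses 180°.
Total crossings: 4.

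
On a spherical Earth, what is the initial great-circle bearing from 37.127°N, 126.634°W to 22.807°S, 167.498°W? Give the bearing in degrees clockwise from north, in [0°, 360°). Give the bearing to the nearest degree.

Δλ = -167.498 − -126.634 = -40.864°.
θ = atan2( sin Δλ · cos φ₂ , cos φ₁ · sin φ₂ − sin φ₁ · cos φ₂ · cos Δλ )
  = atan2(-0.60311, -0.72984) = -140.431° → normalised to [0°, 360°): 219.569°.

220°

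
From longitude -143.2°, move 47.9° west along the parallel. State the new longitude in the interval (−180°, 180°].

+168.9°

Start at -143.2°; shift −47.9° → -191.1°.
-191.1° lies outside (−180°, 180°]; add 360° → +168.9°.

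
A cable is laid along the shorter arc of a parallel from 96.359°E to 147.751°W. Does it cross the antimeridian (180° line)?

Yes

Naïve |-147.751 − 96.359| = 244.11° > 180°, so the shorter arc goes the other way round — across 180°.
Signed shortest Δλ = ((-147.751 − 96.359 + 180) mod 360) − 180 = 115.89°.
Going east by 115.89° from +96.359° passes through 180° before reaching -147.751°.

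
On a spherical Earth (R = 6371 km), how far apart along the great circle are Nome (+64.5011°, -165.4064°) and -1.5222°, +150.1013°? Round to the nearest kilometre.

Δλ = 150.1013 − -165.4064 = 315.5077°; wrapped into (−180°, 180°]: -44.4923°.
Δφ = -1.5222 − 64.5011 = -66.0233°.
a = sin²(Δφ/2) + cos φ₁ · cos φ₂ · sin²(Δλ/2) = 0.358497.
c = 2·atan2(√a, √(1−a)) = 1.28387 rad → d = 6371·c ≈ 8179.54 km.

8180 km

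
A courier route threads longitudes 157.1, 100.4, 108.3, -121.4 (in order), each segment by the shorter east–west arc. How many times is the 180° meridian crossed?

Leg 1: +157.1° → +100.4°, shortest Δλ = -56.7° (west) — does not cross 180°.
Leg 2: +100.4° → +108.3°, shortest Δλ = 7.9° (east) — does not cross 180°.
Leg 3: +108.3° → -121.4°, shortest Δλ = 130.3° (east) — crosses 180°.
Total crossings: 1.

1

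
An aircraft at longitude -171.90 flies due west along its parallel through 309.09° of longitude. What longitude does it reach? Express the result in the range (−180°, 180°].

Start at -171.90°; shift −309.09° → -480.99°.
-480.99° lies outside (−180°, 180°]; add 360° → -120.99°.

-120.99°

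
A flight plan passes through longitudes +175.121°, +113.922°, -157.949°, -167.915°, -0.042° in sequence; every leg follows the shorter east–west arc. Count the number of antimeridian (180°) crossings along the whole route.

Leg 1: +175.121° → +113.922°, shortest Δλ = -61.199° (west) — does not cross 180°.
Leg 2: +113.922° → -157.949°, shortest Δλ = 88.129° (east) — crosses 180°.
Leg 3: -157.949° → -167.915°, shortest Δλ = -9.966° (west) — does not cross 180°.
Leg 4: -167.915° → -0.042°, shortest Δλ = 167.873° (east) — does not cross 180°.
Total crossings: 1.

1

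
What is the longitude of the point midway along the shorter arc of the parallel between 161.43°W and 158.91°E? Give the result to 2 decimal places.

Signed shortest Δλ from -161.43° to +158.91° is -39.66°.
Midpoint longitude = -161.43° + (-39.66°)/2 = -161.43° − 19.83° = -181.26°.
Normalise into (−180°, 180°]: +178.74°.
(The naïve average (-161.43 + +158.91)/2 = -1.26° is on the wrong side of the globe.)

178.74°E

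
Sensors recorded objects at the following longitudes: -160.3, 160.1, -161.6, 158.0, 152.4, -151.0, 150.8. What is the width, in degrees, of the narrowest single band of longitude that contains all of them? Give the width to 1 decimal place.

Sort the longitudes: -161.6°, -160.3°, -151.0°, +150.8°, +152.4°, +158.0°, +160.1°.
Eastward gaps between consecutive values (wrapping around): 1.3°, 9.3°, 301.8°, 1.6°, 5.6°, 2.1°, 38.3°.
Largest gap = 301.8° ⇒ minimal covering band is its complement: 360° − 301.8° = 58.2°.
Band runs from +150.8° eastward to -151.0°, crossing the antimeridian.

58.2°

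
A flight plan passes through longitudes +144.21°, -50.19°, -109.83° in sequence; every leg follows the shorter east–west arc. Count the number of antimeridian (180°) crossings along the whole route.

1

Leg 1: +144.21° → -50.19°, shortest Δλ = 165.6° (east) — crosses 180°.
Leg 2: -50.19° → -109.83°, shortest Δλ = -59.64° (west) — does not cross 180°.
Total crossings: 1.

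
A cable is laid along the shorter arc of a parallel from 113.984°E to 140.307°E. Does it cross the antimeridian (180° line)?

No

Signed shortest Δλ = ((140.307 − 113.984 + 180) mod 360) − 180 = 26.323°.
Going east by 26.323° from +113.984° reaches +140.307° without touching 180°.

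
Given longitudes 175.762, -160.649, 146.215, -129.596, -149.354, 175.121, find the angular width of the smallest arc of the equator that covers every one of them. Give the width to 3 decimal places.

Sort the longitudes: -160.649°, -149.354°, -129.596°, +146.215°, +175.121°, +175.762°.
Eastward gaps between consecutive values (wrapping around): 11.295°, 19.758°, 275.811°, 28.906°, 0.641°, 23.589°.
Largest gap = 275.811° ⇒ minimal covering band is its complement: 360° − 275.811° = 84.189°.
Band runs from +146.215° eastward to -129.596°, crossing the antimeridian.

84.189°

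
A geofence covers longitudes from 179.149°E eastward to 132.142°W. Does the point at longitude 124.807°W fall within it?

No

Band width going east from +179.149° to -132.142°: ((-132.142 − 179.149) mod 360) = 48.709°.
Offset of -124.807° east of the west edge: ((-124.807 − 179.149) mod 360) = 56.044°.
56.044° > 48.709° ⇒ outside.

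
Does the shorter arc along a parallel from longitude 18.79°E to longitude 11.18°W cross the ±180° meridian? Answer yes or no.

No

Signed shortest Δλ = ((-11.18 − 18.79 + 180) mod 360) − 180 = -29.97°.
Going west by 29.97° from +18.79° reaches -11.18° without touching 180°.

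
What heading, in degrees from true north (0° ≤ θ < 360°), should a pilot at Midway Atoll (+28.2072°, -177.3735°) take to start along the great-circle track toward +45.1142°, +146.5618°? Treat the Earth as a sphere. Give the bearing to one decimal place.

Δλ = 146.5618 − -177.3735 = 323.9353°; wrapped into (−180°, 180°]: -36.0647°.
θ = atan2( sin Δλ · cos φ₂ , cos φ₁ · sin φ₂ − sin φ₁ · cos φ₂ · cos Δλ )
  = atan2(-0.41544, 0.35474) = -49.506° → normalised to [0°, 360°): 310.494°.

310.5°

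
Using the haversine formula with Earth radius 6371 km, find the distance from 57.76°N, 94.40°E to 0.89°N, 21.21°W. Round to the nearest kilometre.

11404 km

Δλ = -21.21 − 94.40 = -115.61°.
Δφ = 0.89 − 57.76 = -56.87°.
a = sin²(Δφ/2) + cos φ₁ · cos φ₂ · sin²(Δλ/2) = 0.608711.
c = 2·atan2(√a, √(1−a)) = 1.78997 rad → d = 6371·c ≈ 11403.89 km.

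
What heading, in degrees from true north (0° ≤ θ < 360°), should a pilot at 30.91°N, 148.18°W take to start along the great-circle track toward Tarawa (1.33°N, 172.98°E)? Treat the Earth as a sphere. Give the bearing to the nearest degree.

239°

Δλ = 172.98 − -148.18 = 321.16°; wrapped into (−180°, 180°]: -38.84°.
θ = atan2( sin Δλ · cos φ₂ , cos φ₁ · sin φ₂ − sin φ₁ · cos φ₂ · cos Δλ )
  = atan2(-0.62698, -0.38009) = -121.225° → normalised to [0°, 360°): 238.775°.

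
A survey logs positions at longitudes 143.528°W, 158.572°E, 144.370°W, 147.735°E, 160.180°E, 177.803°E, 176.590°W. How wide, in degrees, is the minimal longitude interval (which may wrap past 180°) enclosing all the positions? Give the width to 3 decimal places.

68.737°

Sort the longitudes: -176.590°, -144.370°, -143.528°, +147.735°, +158.572°, +160.180°, +177.803°.
Eastward gaps between consecutive values (wrapping around): 32.220°, 0.842°, 291.263°, 10.837°, 1.608°, 17.623°, 5.607°.
Largest gap = 291.263° ⇒ minimal covering band is its complement: 360° − 291.263° = 68.737°.
Band runs from +147.735° eastward to -143.528°, crossing the antimeridian.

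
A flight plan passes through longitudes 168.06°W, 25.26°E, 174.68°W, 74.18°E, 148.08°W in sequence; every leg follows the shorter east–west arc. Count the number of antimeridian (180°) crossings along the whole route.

Leg 1: -168.06° → +25.26°, shortest Δλ = -166.68° (west) — crosses 180°.
Leg 2: +25.26° → -174.68°, shortest Δλ = 160.06° (east) — crosses 180°.
Leg 3: -174.68° → +74.18°, shortest Δλ = -111.14° (west) — crosses 180°.
Leg 4: +74.18° → -148.08°, shortest Δλ = 137.74° (east) — crosses 180°.
Total crossings: 4.

4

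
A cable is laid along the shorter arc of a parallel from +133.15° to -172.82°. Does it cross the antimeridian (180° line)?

Yes

Naïve |-172.82 − 133.15| = 305.97° > 180°, so the shorter arc goes the other way round — across 180°.
Signed shortest Δλ = ((-172.82 − 133.15 + 180) mod 360) − 180 = 54.03°.
Going east by 54.03° from +133.15° passes through 180° before reaching -172.82°.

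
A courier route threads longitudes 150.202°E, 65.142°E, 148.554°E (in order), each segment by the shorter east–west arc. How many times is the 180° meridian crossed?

0

Leg 1: +150.202° → +65.142°, shortest Δλ = -85.06° (west) — does not cross 180°.
Leg 2: +65.142° → +148.554°, shortest Δλ = 83.412° (east) — does not cross 180°.
Total crossings: 0.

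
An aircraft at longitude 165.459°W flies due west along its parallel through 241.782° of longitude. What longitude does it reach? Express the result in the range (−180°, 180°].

47.241°W

Start at -165.459°; shift −241.782° → -407.241°.
-407.241° lies outside (−180°, 180°]; add 360° → -47.241°.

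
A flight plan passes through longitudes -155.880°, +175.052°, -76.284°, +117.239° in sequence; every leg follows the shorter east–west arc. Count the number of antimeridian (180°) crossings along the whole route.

3

Leg 1: -155.880° → +175.052°, shortest Δλ = -29.068° (west) — crosses 180°.
Leg 2: +175.052° → -76.284°, shortest Δλ = 108.664° (east) — crosses 180°.
Leg 3: -76.284° → +117.239°, shortest Δλ = -166.477° (west) — crosses 180°.
Total crossings: 3.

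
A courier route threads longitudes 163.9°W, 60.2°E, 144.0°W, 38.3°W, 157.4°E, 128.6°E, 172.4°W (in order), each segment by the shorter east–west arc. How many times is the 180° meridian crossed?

Leg 1: -163.9° → +60.2°, shortest Δλ = -135.9° (west) — crosses 180°.
Leg 2: +60.2° → -144.0°, shortest Δλ = 155.8° (east) — crosses 180°.
Leg 3: -144.0° → -38.3°, shortest Δλ = 105.7° (east) — does not cross 180°.
Leg 4: -38.3° → +157.4°, shortest Δλ = -164.3° (west) — crosses 180°.
Leg 5: +157.4° → +128.6°, shortest Δλ = -28.8° (west) — does not cross 180°.
Leg 6: +128.6° → -172.4°, shortest Δλ = 59.0° (east) — crosses 180°.
Total crossings: 4.

4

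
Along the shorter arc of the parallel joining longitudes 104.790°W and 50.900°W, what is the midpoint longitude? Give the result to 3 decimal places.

Signed shortest Δλ from -104.790° to -50.900° is +53.890°.
Midpoint longitude = -104.790° + (+53.890°)/2 = -104.790° + 26.945° = -77.845°.

77.845°W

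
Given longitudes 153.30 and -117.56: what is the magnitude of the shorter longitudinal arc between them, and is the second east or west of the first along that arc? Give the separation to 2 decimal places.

89.14° east

Raw difference: -117.56 − 153.30 = -270.86°.
Normalise into (−180°, 180°]: -270.86° + 360° = 89.14°.
Positive ⇒ the second point lies to the east; separation 89.14°.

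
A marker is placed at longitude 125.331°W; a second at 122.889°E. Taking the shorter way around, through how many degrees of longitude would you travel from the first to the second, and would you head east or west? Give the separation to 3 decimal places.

111.780° west

Raw difference: 122.889 − -125.331 = 248.22°.
Normalise into (−180°, 180°]: 248.22° − 360° = -111.78°.
Negative ⇒ the second point lies to the west; separation 111.780°.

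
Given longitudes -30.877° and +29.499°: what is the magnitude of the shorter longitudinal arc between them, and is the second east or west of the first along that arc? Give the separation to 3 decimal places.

Raw difference: 29.499 − -30.877 = 60.376°.
Normalise into (−180°, 180°]: 60.376° stays 60.376°.
Positive ⇒ the second point lies to the east; separation 60.376°.

60.376° east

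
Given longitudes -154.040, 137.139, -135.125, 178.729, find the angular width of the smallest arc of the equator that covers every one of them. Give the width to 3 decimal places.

Sort the longitudes: -154.040°, -135.125°, +137.139°, +178.729°.
Eastward gaps between consecutive values (wrapping around): 18.915°, 272.264°, 41.590°, 27.231°.
Largest gap = 272.264° ⇒ minimal covering band is its complement: 360° − 272.264° = 87.736°.
Band runs from +137.139° eastward to -135.125°, crossing the antimeridian.

87.736°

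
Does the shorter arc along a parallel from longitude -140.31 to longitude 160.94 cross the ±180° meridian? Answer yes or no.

Naïve |160.94 − -140.31| = 301.25° > 180°, so the shorter arc goes the other way round — across 180°.
Signed shortest Δλ = ((160.94 − -140.31 + 180) mod 360) − 180 = -58.75°.
Going west by 58.75° from -140.31° passes through 180° before reaching +160.94°.

Yes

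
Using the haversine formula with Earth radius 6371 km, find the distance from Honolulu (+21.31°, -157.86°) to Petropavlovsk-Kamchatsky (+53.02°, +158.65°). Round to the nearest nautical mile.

Δλ = 158.65 − -157.86 = 316.51°; wrapped into (−180°, 180°]: -43.49°.
Δφ = 53.02 − 21.31 = 31.71°.
a = sin²(Δφ/2) + cos φ₁ · cos φ₂ · sin²(Δλ/2) = 0.151558.
c = 2·atan2(√a, √(1−a)) = 0.79975 rad → d = 6371·c ≈ 5095.22 km ≈ 2751.20 nmi.

2751 nmi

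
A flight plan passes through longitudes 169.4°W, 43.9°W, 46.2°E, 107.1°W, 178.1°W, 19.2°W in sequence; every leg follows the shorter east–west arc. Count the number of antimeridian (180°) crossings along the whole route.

0

Leg 1: -169.4° → -43.9°, shortest Δλ = 125.5° (east) — does not cross 180°.
Leg 2: -43.9° → +46.2°, shortest Δλ = 90.1° (east) — does not cross 180°.
Leg 3: +46.2° → -107.1°, shortest Δλ = -153.3° (west) — does not cross 180°.
Leg 4: -107.1° → -178.1°, shortest Δλ = -71.0° (west) — does not cross 180°.
Leg 5: -178.1° → -19.2°, shortest Δλ = 158.9° (east) — does not cross 180°.
Total crossings: 0.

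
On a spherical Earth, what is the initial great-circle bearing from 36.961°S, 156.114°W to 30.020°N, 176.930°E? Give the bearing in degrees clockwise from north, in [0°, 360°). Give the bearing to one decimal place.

335.6°

Δλ = 176.930 − -156.114 = 333.044°; wrapped into (−180°, 180°]: -26.956°.
θ = atan2( sin Δλ · cos φ₂ , cos φ₁ · sin φ₂ − sin φ₁ · cos φ₂ · cos Δλ )
  = atan2(-0.39250, 0.86381) = -24.436° → normalised to [0°, 360°): 335.564°.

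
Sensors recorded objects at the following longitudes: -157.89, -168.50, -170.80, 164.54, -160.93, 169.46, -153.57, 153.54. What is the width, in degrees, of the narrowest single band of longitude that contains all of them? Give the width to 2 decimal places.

52.89°

Sort the longitudes: -170.80°, -168.50°, -160.93°, -157.89°, -153.57°, +153.54°, +164.54°, +169.46°.
Eastward gaps between consecutive values (wrapping around): 2.30°, 7.57°, 3.04°, 4.32°, 307.11°, 11.00°, 4.92°, 19.74°.
Largest gap = 307.11° ⇒ minimal covering band is its complement: 360° − 307.11° = 52.89°.
Band runs from +153.54° eastward to -153.57°, crossing the antimeridian.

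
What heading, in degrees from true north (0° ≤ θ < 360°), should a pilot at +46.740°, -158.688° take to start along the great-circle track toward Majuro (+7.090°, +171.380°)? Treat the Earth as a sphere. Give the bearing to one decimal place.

222.4°

Δλ = 171.380 − -158.688 = 330.068°; wrapped into (−180°, 180°]: -29.932°.
θ = atan2( sin Δλ · cos φ₂ , cos φ₁ · sin φ₂ − sin φ₁ · cos φ₂ · cos Δλ )
  = atan2(-0.49516, -0.54170) = -137.570° → normalised to [0°, 360°): 222.430°.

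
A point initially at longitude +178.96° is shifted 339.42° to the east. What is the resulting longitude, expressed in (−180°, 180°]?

+158.38°

Start at +178.96°; shift +339.42° → +518.38°.
+518.38° lies outside (−180°, 180°]; subtract 360° → +158.38°.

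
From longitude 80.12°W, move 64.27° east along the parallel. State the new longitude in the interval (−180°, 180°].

Start at -80.12°; shift +64.27° → -15.85°.
-15.85° already lies in (−180°, 180°].

15.85°W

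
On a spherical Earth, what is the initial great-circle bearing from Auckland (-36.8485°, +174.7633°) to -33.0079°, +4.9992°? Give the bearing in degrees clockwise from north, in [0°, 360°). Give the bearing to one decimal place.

Δλ = 4.9992 − 174.7633 = -169.7641°.
θ = atan2( sin Δλ · cos φ₂ , cos φ₁ · sin φ₂ − sin φ₁ · cos φ₂ · cos Δλ )
  = atan2(-0.14902, -0.93083) = -170.905° → normalised to [0°, 360°): 189.095°.

189.1°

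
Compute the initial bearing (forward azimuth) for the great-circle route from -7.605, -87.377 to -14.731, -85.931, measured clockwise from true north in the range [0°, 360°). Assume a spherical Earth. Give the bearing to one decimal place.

168.9°

Δλ = -85.931 − -87.377 = 1.446°.
θ = atan2( sin Δλ · cos φ₂ , cos φ₁ · sin φ₂ − sin φ₁ · cos φ₂ · cos Δλ )
  = atan2(0.02441, -0.12409) = 168.874° → normalised to [0°, 360°): 168.874°.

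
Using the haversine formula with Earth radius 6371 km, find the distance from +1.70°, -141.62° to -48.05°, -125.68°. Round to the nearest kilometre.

5743 km

Δλ = -125.68 − -141.62 = 15.94°.
Δφ = -48.05 − 1.70 = -49.75°.
a = sin²(Δφ/2) + cos φ₁ · cos φ₂ · sin²(Δλ/2) = 0.189784.
c = 2·atan2(√a, √(1−a)) = 0.90150 rad → d = 6371·c ≈ 5743.47 km.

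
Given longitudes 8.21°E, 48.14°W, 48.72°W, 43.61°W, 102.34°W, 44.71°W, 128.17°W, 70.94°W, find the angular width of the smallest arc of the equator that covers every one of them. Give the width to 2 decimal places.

Sort the longitudes: -128.17°, -102.34°, -70.94°, -48.72°, -48.14°, -44.71°, -43.61°, +8.21°.
Eastward gaps between consecutive values (wrapping around): 25.83°, 31.40°, 22.22°, 0.58°, 3.43°, 1.10°, 51.82°, 223.62°.
Largest gap = 223.62° ⇒ minimal covering band is its complement: 360° − 223.62° = 136.38°.
Band runs from -128.17° eastward to +8.21°.

136.38°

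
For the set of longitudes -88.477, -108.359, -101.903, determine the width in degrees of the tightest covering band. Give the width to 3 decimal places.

19.882°

Sort the longitudes: -108.359°, -101.903°, -88.477°.
Eastward gaps between consecutive values (wrapping around): 6.456°, 13.426°, 340.118°.
Largest gap = 340.118° ⇒ minimal covering band is its complement: 360° − 340.118° = 19.882°.
Band runs from -108.359° eastward to -88.477°.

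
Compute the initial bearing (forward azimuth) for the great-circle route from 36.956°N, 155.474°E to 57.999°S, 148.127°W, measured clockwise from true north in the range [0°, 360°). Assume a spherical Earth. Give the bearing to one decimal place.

Δλ = -148.127 − 155.474 = -303.601°; wrapped into (−180°, 180°]: 56.399°.
θ = atan2( sin Δλ · cos φ₂ , cos φ₁ · sin φ₂ − sin φ₁ · cos φ₂ · cos Δλ )
  = atan2(0.44139, -0.85398) = 152.667° → normalised to [0°, 360°): 152.667°.

152.7°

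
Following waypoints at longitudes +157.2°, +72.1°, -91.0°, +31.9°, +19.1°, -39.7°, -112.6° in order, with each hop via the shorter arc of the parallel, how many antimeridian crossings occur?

Leg 1: +157.2° → +72.1°, shortest Δλ = -85.1° (west) — does not cross 180°.
Leg 2: +72.1° → -91.0°, shortest Δλ = -163.1° (west) — does not cross 180°.
Leg 3: -91.0° → +31.9°, shortest Δλ = 122.9° (east) — does not cross 180°.
Leg 4: +31.9° → +19.1°, shortest Δλ = -12.8° (west) — does not cross 180°.
Leg 5: +19.1° → -39.7°, shortest Δλ = -58.8° (west) — does not cross 180°.
Leg 6: -39.7° → -112.6°, shortest Δλ = -72.9° (west) — does not cross 180°.
Total crossings: 0.

0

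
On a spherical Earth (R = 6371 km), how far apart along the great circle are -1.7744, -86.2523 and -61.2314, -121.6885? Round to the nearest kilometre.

7253 km

Δλ = -121.6885 − -86.2523 = -35.4362°.
Δφ = -61.2314 − -1.7744 = -59.4570°.
a = sin²(Δφ/2) + cos φ₁ · cos φ₂ · sin²(Δλ/2) = 0.290461.
c = 2·atan2(√a, √(1−a)) = 1.13837 rad → d = 6371·c ≈ 7252.54 km.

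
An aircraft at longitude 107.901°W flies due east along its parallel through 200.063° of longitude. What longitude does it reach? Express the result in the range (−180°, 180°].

92.162°E

Start at -107.901°; shift +200.063° → +92.162°.
+92.162° already lies in (−180°, 180°].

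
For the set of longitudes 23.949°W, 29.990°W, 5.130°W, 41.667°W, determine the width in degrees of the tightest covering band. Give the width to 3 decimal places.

Sort the longitudes: -41.667°, -29.990°, -23.949°, -5.130°.
Eastward gaps between consecutive values (wrapping around): 11.677°, 6.041°, 18.819°, 323.463°.
Largest gap = 323.463° ⇒ minimal covering band is its complement: 360° − 323.463° = 36.537°.
Band runs from -41.667° eastward to -5.130°.

36.537°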